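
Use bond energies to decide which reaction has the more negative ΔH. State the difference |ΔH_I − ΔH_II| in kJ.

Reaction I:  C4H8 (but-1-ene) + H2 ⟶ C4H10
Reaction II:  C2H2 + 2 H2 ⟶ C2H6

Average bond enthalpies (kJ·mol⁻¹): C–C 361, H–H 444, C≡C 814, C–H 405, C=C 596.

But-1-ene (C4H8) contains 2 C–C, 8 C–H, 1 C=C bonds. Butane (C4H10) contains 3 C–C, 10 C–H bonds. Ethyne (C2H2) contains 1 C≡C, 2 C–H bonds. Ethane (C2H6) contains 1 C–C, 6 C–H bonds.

Reaction I:
  Bonds broken (reactants):
    C–C: 2 × 361 = 722
    C–H: 8 × 405 = 3240
    C=C: 1 × 596 = 596
    H–H: 1 × 444 = 444
    Σ(broken) = 5002 kJ
  Bonds formed (products):
    C–C: 3 × 361 = 1083
    C–H: 10 × 405 = 4050
    Σ(formed) = 5133 kJ
  ΔH_I = 5002 − 5133 = −131 kJ
Reaction II:
  Bonds broken (reactants):
    C≡C: 1 × 814 = 814
    C–H: 2 × 405 = 810
    H–H: 2 × 444 = 888
    Σ(broken) = 2512 kJ
  Bonds formed (products):
    C–C: 1 × 361 = 361
    C–H: 6 × 405 = 2430
    Σ(formed) = 2791 kJ
  ΔH_II = 2512 − 2791 = −279 kJ
ΔH_I − ΔH_II = +148 kJ, so reaction II has the more negative ΔH; |ΔH_I − ΔH_II| = 148 kJ.

Reaction II, by 148 kJ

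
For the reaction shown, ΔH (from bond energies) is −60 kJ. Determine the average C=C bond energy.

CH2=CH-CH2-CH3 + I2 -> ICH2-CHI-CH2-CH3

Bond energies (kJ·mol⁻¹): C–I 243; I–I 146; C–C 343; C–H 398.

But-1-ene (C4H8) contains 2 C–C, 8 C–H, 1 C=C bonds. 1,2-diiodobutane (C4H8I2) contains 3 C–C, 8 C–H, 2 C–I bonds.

Let D be the C=C bond energy.
Σ(broken) = 2×343 + 8×398 + 1×D + 1×146 = 4016 + D
Σ(formed) = 3×343 + 8×398 + 2×243 = 4699
ΔH = Σ(broken) − Σ(formed) = (4016 + D) − (4699) = −683 + D
Setting this equal to −60 kJ gives D = 623 kJ/mol.

D(C=C) ≈ 623 kJ/mol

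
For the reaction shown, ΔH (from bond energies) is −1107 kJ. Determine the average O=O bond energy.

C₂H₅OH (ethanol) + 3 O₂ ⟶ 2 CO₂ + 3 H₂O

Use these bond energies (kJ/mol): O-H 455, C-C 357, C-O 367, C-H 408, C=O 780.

D(O=O) ≈ 508 kJ/mol

Let D be the O=O bond energy.
Σ(broken) = 1×357 + 5×408 + 1×367 + 1×455 + 3×D = 3219 + 3D
Σ(formed) = 4×780 + 6×455 = 5850
ΔH = Σ(broken) − Σ(formed) = (3219 + 3D) − (5850) = −2631 + 3D
Setting this equal to −1107 kJ gives 3D = 1524, so D = 508 kJ/mol.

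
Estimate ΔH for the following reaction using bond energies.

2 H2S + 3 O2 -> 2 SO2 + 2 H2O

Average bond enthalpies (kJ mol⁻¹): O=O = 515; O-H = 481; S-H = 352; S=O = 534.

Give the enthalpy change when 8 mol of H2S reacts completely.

Bonds broken (reactants):
  O=O: 3 × 515 = 1545
  S-H: 4 × 352 = 1408
  Σ(broken) = 2953 kJ
Bonds formed (products):
  O-H: 4 × 481 = 1924
  S=O: 4 × 534 = 2136
  Σ(formed) = 4060 kJ
ΔH = Σ(broken) − Σ(formed) = 2953 − 4060 = −1107 kJ
For 4× the reaction as written: 4 × (−1107) = −4428 kJ

ΔH = −4428 kJ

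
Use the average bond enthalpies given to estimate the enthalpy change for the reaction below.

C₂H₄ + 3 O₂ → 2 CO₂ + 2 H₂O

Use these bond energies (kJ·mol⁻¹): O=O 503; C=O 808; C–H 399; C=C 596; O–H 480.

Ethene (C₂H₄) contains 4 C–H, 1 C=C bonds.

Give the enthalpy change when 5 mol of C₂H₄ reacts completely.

Bonds broken (reactants):
  C–H: 4 × 399 = 1596
  C=C: 1 × 596 = 596
  O=O: 3 × 503 = 1509
  Σ(broken) = 3701 kJ
Bonds formed (products):
  C=O: 4 × 808 = 3232
  O–H: 4 × 480 = 1920
  Σ(formed) = 5152 kJ
ΔH = Σ(broken) − Σ(formed) = 3701 − 5152 = −1451 kJ
For 5× the reaction as written: 5 × (−1451) = −7255 kJ

ΔH = −7255 kJ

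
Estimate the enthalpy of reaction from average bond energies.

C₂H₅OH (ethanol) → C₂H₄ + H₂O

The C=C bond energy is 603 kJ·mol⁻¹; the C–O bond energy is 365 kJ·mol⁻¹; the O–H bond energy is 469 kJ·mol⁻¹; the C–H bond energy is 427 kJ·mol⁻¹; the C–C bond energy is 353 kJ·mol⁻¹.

Bonds broken (reactants):
  C–C: 1 × 353 = 353
  C–H: 5 × 427 = 2135
  C–O: 1 × 365 = 365
  O–H: 1 × 469 = 469
  Σ(broken) = 3322 kJ
Bonds formed (products):
  C–H: 4 × 427 = 1708
  C=C: 1 × 603 = 603
  O–H: 2 × 469 = 938
  Σ(formed) = 3249 kJ
ΔH = Σ(broken) − Σ(formed) = 3322 − 3249 = +73 kJ

ΔH ≈ +73 kJ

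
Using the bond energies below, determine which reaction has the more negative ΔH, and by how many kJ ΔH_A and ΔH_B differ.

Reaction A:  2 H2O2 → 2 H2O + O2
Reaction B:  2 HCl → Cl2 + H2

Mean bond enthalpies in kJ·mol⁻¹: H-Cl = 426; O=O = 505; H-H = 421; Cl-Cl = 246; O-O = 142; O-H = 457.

Reaction A:
  Bonds broken (reactants):
    O-H: 4 × 457 = 1828
    O-O: 2 × 142 = 284
    Σ(broken) = 2112 kJ
  Bonds formed (products):
    O-H: 4 × 457 = 1828
    O=O: 1 × 505 = 505
    Σ(formed) = 2333 kJ
  ΔH_A = 2112 − 2333 = −221 kJ
Reaction B:
  Bonds broken (reactants):
    H-Cl: 2 × 426 = 852
    Σ(broken) = 852 kJ
  Bonds formed (products):
    Cl-Cl: 1 × 246 = 246
    H-H: 1 × 421 = 421
    Σ(formed) = 667 kJ
  ΔH_B = 852 − 667 = +185 kJ
ΔH_A − ΔH_B = −406 kJ, so reaction A has the more negative ΔH; |ΔH_A − ΔH_B| = 406 kJ.

Reaction A, by 406 kJ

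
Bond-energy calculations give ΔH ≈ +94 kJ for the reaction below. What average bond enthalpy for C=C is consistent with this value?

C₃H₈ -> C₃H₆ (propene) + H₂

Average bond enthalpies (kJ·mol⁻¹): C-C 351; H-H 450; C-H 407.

D(C=C) ≈ 621 kJ/mol

Let D be the C=C bond energy.
Σ(broken) = 2×351 + 8×407 = 3958
Σ(formed) = 1×351 + 6×407 + 1×D + 1×450 = 3243 + D
ΔH = Σ(broken) − Σ(formed) = (3958) − (3243 + D) = +715 − D
Setting this equal to +94 kJ gives D = 621 kJ/mol.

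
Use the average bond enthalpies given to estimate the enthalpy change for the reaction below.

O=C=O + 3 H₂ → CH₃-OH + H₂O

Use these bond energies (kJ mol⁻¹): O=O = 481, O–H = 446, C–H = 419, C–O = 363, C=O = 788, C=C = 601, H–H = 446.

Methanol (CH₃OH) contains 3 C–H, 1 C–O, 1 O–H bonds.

ΔH ≈ −44 kJ

Bonds broken (reactants):
  C=O: 2 × 788 = 1576
  H–H: 3 × 446 = 1338
  Σ(broken) = 2914 kJ
Bonds formed (products):
  C–H: 3 × 419 = 1257
  C–O: 1 × 363 = 363
  O–H: 3 × 446 = 1338
  Σ(formed) = 2958 kJ
ΔH = Σ(broken) − Σ(formed) = 2914 − 2958 = −44 kJ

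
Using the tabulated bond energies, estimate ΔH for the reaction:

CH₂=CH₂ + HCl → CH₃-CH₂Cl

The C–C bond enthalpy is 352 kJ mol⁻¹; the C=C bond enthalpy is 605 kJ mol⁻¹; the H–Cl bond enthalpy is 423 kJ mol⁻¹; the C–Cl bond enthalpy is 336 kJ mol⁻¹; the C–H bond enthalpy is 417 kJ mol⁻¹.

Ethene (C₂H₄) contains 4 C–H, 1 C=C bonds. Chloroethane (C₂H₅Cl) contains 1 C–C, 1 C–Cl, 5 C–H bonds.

ΔH ≈ −77 kJ

Bonds broken (reactants):
  C–H: 4 × 417 = 1668
  C=C: 1 × 605 = 605
  H–Cl: 1 × 423 = 423
  Σ(broken) = 2696 kJ
Bonds formed (products):
  C–C: 1 × 352 = 352
  C–Cl: 1 × 336 = 336
  C–H: 5 × 417 = 2085
  Σ(formed) = 2773 kJ
ΔH = Σ(broken) − Σ(formed) = 2696 − 2773 = −77 kJ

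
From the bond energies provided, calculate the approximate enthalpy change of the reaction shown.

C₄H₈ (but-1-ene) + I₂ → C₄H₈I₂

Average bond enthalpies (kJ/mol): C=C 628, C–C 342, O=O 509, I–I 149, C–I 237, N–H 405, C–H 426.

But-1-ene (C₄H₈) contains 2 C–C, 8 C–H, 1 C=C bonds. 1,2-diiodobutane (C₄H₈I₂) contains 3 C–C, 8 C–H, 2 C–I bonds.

ΔH ≈ −39 kJ

Bonds broken (reactants):
  C–C: 2 × 342 = 684
  C–H: 8 × 426 = 3408
  C=C: 1 × 628 = 628
  I–I: 1 × 149 = 149
  Σ(broken) = 4869 kJ
Bonds formed (products):
  C–C: 3 × 342 = 1026
  C–H: 8 × 426 = 3408
  C–I: 2 × 237 = 474
  Σ(formed) = 4908 kJ
ΔH = Σ(broken) − Σ(formed) = 4869 − 4908 = −39 kJ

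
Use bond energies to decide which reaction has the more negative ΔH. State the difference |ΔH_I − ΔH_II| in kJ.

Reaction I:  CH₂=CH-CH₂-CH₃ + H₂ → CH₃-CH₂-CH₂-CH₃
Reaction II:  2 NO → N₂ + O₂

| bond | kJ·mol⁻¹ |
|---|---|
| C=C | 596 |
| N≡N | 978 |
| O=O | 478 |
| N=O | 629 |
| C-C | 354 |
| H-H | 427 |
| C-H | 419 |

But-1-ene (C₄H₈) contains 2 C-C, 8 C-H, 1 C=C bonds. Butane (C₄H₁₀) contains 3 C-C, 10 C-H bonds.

Reaction II, by 29 kJ

Reaction I:
  Bonds broken (reactants):
    C-C: 2 × 354 = 708
    C-H: 8 × 419 = 3352
    C=C: 1 × 596 = 596
    H-H: 1 × 427 = 427
    Σ(broken) = 5083 kJ
  Bonds formed (products):
    C-C: 3 × 354 = 1062
    C-H: 10 × 419 = 4190
    Σ(formed) = 5252 kJ
  ΔH_I = 5083 − 5252 = −169 kJ
Reaction II:
  Bonds broken (reactants):
    N=O: 2 × 629 = 1258
    Σ(broken) = 1258 kJ
  Bonds formed (products):
    N≡N: 1 × 978 = 978
    O=O: 1 × 478 = 478
    Σ(formed) = 1456 kJ
  ΔH_II = 1258 − 1456 = −198 kJ
ΔH_I − ΔH_II = +29 kJ, so reaction II has the more negative ΔH; |ΔH_I − ΔH_II| = 29 kJ.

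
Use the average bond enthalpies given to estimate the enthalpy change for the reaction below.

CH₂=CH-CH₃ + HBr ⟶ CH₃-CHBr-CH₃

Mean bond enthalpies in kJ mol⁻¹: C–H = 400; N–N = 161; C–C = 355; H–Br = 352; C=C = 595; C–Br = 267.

Bonds broken (reactants):
  C–C: 1 × 355 = 355
  C–H: 6 × 400 = 2400
  C=C: 1 × 595 = 595
  H–Br: 1 × 352 = 352
  Σ(broken) = 3702 kJ
Bonds formed (products):
  C–Br: 1 × 267 = 267
  C–C: 2 × 355 = 710
  C–H: 7 × 400 = 2800
  Σ(formed) = 3777 kJ
ΔH = Σ(broken) − Σ(formed) = 3702 − 3777 = −75 kJ

ΔH ≈ −75 kJ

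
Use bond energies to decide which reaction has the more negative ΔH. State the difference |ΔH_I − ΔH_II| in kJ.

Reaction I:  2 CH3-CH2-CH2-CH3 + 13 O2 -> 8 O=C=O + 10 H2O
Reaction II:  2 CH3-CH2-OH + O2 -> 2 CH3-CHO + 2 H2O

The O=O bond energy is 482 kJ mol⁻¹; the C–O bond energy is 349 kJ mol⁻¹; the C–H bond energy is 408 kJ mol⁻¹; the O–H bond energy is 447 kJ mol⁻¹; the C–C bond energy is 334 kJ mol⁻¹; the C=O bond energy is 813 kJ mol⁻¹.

Reaction I, by 4994 kJ

Reaction I:
  Bonds broken (reactants):
    C–C: 6 × 334 = 2004
    C–H: 20 × 408 = 8160
    O=O: 13 × 482 = 6266
    Σ(broken) = 16430 kJ
  Bonds formed (products):
    C=O: 16 × 813 = 13008
    O–H: 20 × 447 = 8940
    Σ(formed) = 21948 kJ
  ΔH_I = 16430 − 21948 = −5518 kJ
Reaction II:
  Bonds broken (reactants):
    C–C: 2 × 334 = 668
    C–H: 10 × 408 = 4080
    C–O: 2 × 349 = 698
    O–H: 2 × 447 = 894
    O=O: 1 × 482 = 482
    Σ(broken) = 6822 kJ
  Bonds formed (products):
    C–C: 2 × 334 = 668
    C–H: 8 × 408 = 3264
    C=O: 2 × 813 = 1626
    O–H: 4 × 447 = 1788
    Σ(formed) = 7346 kJ
  ΔH_II = 6822 − 7346 = −524 kJ
ΔH_I − ΔH_II = −4994 kJ, so reaction I has the more negative ΔH; |ΔH_I − ΔH_II| = 4994 kJ.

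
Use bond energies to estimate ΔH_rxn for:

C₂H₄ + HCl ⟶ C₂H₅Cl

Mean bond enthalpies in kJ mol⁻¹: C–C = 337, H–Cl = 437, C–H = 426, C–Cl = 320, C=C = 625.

Bonds broken (reactants):
  C–H: 4 × 426 = 1704
  C=C: 1 × 625 = 625
  H–Cl: 1 × 437 = 437
  Σ(broken) = 2766 kJ
Bonds formed (products):
  C–C: 1 × 337 = 337
  C–Cl: 1 × 320 = 320
  C–H: 5 × 426 = 2130
  Σ(formed) = 2787 kJ
ΔH = Σ(broken) − Σ(formed) = 2766 − 2787 = −21 kJ

ΔH ≈ −21 kJ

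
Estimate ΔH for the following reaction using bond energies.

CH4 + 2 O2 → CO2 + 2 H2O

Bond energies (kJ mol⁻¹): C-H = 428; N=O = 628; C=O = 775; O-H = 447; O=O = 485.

ΔH ≈ −656 kJ

Bonds broken (reactants):
  C-H: 4 × 428 = 1712
  O=O: 2 × 485 = 970
  Σ(broken) = 2682 kJ
Bonds formed (products):
  C=O: 2 × 775 = 1550
  O-H: 4 × 447 = 1788
  Σ(formed) = 3338 kJ
ΔH = Σ(broken) − Σ(formed) = 2682 − 3338 = −656 kJ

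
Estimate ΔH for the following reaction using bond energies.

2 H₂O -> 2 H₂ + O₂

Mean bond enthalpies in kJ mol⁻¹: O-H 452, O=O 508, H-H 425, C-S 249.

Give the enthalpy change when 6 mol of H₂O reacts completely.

ΔH = +1350 kJ

Bonds broken (reactants):
  O-H: 4 × 452 = 1808
  Σ(broken) = 1808 kJ
Bonds formed (products):
  H-H: 2 × 425 = 850
  O=O: 1 × 508 = 508
  Σ(formed) = 1358 kJ
ΔH = Σ(broken) − Σ(formed) = 1808 − 1358 = +450 kJ
For 3× the reaction as written: 3 × (+450) = +1350 kJ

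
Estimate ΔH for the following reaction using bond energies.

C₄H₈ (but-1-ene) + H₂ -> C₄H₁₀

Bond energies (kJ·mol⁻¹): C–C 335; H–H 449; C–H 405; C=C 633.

ΔH ≈ −63 kJ

Bonds broken (reactants):
  C–C: 2 × 335 = 670
  C–H: 8 × 405 = 3240
  C=C: 1 × 633 = 633
  H–H: 1 × 449 = 449
  Σ(broken) = 4992 kJ
Bonds formed (products):
  C–C: 3 × 335 = 1005
  C–H: 10 × 405 = 4050
  Σ(formed) = 5055 kJ
ΔH = Σ(broken) − Σ(formed) = 4992 − 5055 = −63 kJ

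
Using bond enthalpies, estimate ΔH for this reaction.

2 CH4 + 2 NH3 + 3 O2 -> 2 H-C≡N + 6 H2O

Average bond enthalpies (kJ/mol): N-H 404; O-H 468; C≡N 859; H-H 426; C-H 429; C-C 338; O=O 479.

Bonds broken (reactants):
  C-H: 8 × 429 = 3432
  N-H: 6 × 404 = 2424
  O=O: 3 × 479 = 1437
  Σ(broken) = 7293 kJ
Bonds formed (products):
  C≡N: 2 × 859 = 1718
  C-H: 2 × 429 = 858
  O-H: 12 × 468 = 5616
  Σ(formed) = 8192 kJ
ΔH = Σ(broken) − Σ(formed) = 7293 − 8192 = −899 kJ

ΔH ≈ −899 kJ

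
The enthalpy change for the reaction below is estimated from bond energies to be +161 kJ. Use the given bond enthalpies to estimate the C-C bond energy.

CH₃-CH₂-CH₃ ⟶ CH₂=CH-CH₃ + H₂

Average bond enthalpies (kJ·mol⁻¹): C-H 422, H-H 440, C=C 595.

D(C-C) ≈ 352 kJ/mol

Let D be the C-C bond energy.
Σ(broken) = 2×D + 8×422 = 3376 + 2D
Σ(formed) = 1×D + 6×422 + 1×595 + 1×440 = 3567 + D
ΔH = Σ(broken) − Σ(formed) = (3376 + 2D) − (3567 + D) = −191 + D
Setting this equal to +161 kJ gives D = 352 kJ/mol.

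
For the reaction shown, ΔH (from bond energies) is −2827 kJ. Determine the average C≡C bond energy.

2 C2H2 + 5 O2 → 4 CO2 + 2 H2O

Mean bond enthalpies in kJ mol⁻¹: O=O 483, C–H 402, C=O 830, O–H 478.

Let D be the C≡C bond energy.
Σ(broken) = 2×D + 4×402 + 5×483 = 4023 + 2D
Σ(formed) = 8×830 + 4×478 = 8552
ΔH = Σ(broken) − Σ(formed) = (4023 + 2D) − (8552) = −4529 + 2D
Setting this equal to −2827 kJ gives 2D = 1702, so D = 851 kJ/mol.

D(C≡C) ≈ 851 kJ/mol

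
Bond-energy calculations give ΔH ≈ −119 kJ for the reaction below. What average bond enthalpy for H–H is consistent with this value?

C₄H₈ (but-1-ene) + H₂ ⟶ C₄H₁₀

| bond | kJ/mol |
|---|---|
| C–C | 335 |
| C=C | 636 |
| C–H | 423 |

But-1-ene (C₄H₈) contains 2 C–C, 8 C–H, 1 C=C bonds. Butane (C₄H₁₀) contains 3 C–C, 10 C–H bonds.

Let D be the H–H bond energy.
Σ(broken) = 2×335 + 8×423 + 1×636 + 1×D = 4690 + D
Σ(formed) = 3×335 + 10×423 = 5235
ΔH = Σ(broken) − Σ(formed) = (4690 + D) − (5235) = −545 + D
Setting this equal to −119 kJ gives D = 426 kJ/mol.

D(H–H) ≈ 426 kJ/mol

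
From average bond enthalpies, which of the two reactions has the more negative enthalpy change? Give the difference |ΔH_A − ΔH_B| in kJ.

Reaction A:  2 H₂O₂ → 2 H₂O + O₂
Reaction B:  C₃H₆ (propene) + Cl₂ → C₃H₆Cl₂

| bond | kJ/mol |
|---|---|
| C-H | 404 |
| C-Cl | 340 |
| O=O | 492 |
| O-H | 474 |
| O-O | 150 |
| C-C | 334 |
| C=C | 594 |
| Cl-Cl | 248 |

Reaction A, by 20 kJ

Reaction A:
  Bonds broken (reactants):
    O-H: 4 × 474 = 1896
    O-O: 2 × 150 = 300
    Σ(broken) = 2196 kJ
  Bonds formed (products):
    O-H: 4 × 474 = 1896
    O=O: 1 × 492 = 492
    Σ(formed) = 2388 kJ
  ΔH_A = 2196 − 2388 = −192 kJ
Reaction B:
  Bonds broken (reactants):
    C-C: 1 × 334 = 334
    C-H: 6 × 404 = 2424
    C=C: 1 × 594 = 594
    Cl-Cl: 1 × 248 = 248
    Σ(broken) = 3600 kJ
  Bonds formed (products):
    C-C: 2 × 334 = 668
    C-Cl: 2 × 340 = 680
    C-H: 6 × 404 = 2424
    Σ(formed) = 3772 kJ
  ΔH_B = 3600 − 3772 = −172 kJ
ΔH_A − ΔH_B = −20 kJ, so reaction A has the more negative ΔH; |ΔH_A − ΔH_B| = 20 kJ.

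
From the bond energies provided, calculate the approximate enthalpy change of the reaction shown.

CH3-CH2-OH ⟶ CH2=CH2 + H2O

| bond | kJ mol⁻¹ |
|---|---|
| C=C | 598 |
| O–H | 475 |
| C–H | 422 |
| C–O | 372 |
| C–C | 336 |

Bonds broken (reactants):
  C–C: 1 × 336 = 336
  C–H: 5 × 422 = 2110
  C–O: 1 × 372 = 372
  O–H: 1 × 475 = 475
  Σ(broken) = 3293 kJ
Bonds formed (products):
  C–H: 4 × 422 = 1688
  C=C: 1 × 598 = 598
  O–H: 2 × 475 = 950
  Σ(formed) = 3236 kJ
ΔH = Σ(broken) − Σ(formed) = 3293 − 3236 = +57 kJ

ΔH ≈ +57 kJ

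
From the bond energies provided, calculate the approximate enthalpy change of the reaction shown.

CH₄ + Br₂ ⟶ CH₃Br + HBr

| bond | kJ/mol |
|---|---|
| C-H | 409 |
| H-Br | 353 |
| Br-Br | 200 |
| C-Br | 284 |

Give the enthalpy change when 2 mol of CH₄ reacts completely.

ΔH = −56 kJ

Bonds broken (reactants):
  Br-Br: 1 × 200 = 200
  C-H: 4 × 409 = 1636
  Σ(broken) = 1836 kJ
Bonds formed (products):
  C-Br: 1 × 284 = 284
  C-H: 3 × 409 = 1227
  H-Br: 1 × 353 = 353
  Σ(formed) = 1864 kJ
ΔH = Σ(broken) − Σ(formed) = 1836 − 1864 = −28 kJ
For 2× the reaction as written: 2 × (−28) = −56 kJ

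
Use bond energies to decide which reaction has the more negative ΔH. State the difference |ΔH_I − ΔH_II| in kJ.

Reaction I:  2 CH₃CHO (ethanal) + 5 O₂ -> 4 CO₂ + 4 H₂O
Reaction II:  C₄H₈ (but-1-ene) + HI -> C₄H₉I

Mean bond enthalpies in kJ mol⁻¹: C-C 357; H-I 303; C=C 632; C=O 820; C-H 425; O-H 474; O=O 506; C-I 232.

Reaction I, by 1989 kJ

Reaction I:
  Bonds broken (reactants):
    C-C: 2 × 357 = 714
    C-H: 8 × 425 = 3400
    C=O: 2 × 820 = 1640
    O=O: 5 × 506 = 2530
    Σ(broken) = 8284 kJ
  Bonds formed (products):
    C=O: 8 × 820 = 6560
    O-H: 8 × 474 = 3792
    Σ(formed) = 10352 kJ
  ΔH_I = 8284 − 10352 = −2068 kJ
Reaction II:
  Bonds broken (reactants):
    C-C: 2 × 357 = 714
    C-H: 8 × 425 = 3400
    C=C: 1 × 632 = 632
    H-I: 1 × 303 = 303
    Σ(broken) = 5049 kJ
  Bonds formed (products):
    C-C: 3 × 357 = 1071
    C-H: 9 × 425 = 3825
    C-I: 1 × 232 = 232
    Σ(formed) = 5128 kJ
  ΔH_II = 5049 − 5128 = −79 kJ
ΔH_I − ΔH_II = −1989 kJ, so reaction I has the more negative ΔH; |ΔH_I − ΔH_II| = 1989 kJ.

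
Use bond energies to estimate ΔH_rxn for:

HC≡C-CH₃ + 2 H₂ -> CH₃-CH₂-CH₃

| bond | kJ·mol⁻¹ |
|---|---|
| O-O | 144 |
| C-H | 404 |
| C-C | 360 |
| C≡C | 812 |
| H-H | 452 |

Bonds broken (reactants):
  C≡C: 1 × 812 = 812
  C-C: 1 × 360 = 360
  C-H: 4 × 404 = 1616
  H-H: 2 × 452 = 904
  Σ(broken) = 3692 kJ
Bonds formed (products):
  C-C: 2 × 360 = 720
  C-H: 8 × 404 = 3232
  Σ(formed) = 3952 kJ
ΔH = Σ(broken) − Σ(formed) = 3692 − 3952 = −260 kJ

ΔH ≈ −260 kJ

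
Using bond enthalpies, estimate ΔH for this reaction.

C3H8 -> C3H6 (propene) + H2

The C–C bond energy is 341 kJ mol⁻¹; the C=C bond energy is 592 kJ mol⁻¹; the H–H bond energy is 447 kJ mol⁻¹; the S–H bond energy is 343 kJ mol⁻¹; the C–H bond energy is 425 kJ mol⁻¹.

Bonds broken (reactants):
  C–C: 2 × 341 = 682
  C–H: 8 × 425 = 3400
  Σ(broken) = 4082 kJ
Bonds formed (products):
  C–C: 1 × 341 = 341
  C–H: 6 × 425 = 2550
  C=C: 1 × 592 = 592
  H–H: 1 × 447 = 447
  Σ(formed) = 3930 kJ
ΔH = Σ(broken) − Σ(formed) = 4082 − 3930 = +152 kJ

ΔH ≈ +152 kJ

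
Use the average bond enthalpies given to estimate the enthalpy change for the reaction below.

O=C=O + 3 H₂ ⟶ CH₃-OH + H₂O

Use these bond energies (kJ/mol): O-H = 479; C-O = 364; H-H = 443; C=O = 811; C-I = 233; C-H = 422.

ΔH ≈ −116 kJ

Bonds broken (reactants):
  C=O: 2 × 811 = 1622
  H-H: 3 × 443 = 1329
  Σ(broken) = 2951 kJ
Bonds formed (products):
  C-H: 3 × 422 = 1266
  C-O: 1 × 364 = 364
  O-H: 3 × 479 = 1437
  Σ(formed) = 3067 kJ
ΔH = Σ(broken) − Σ(formed) = 2951 − 3067 = −116 kJ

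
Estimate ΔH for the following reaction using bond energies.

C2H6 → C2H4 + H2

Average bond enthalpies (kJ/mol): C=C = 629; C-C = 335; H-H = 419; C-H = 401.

ΔH ≈ +89 kJ

Bonds broken (reactants):
  C-C: 1 × 335 = 335
  C-H: 6 × 401 = 2406
  Σ(broken) = 2741 kJ
Bonds formed (products):
  C-H: 4 × 401 = 1604
  C=C: 1 × 629 = 629
  H-H: 1 × 419 = 419
  Σ(formed) = 2652 kJ
ΔH = Σ(broken) − Σ(formed) = 2741 − 2652 = +89 kJ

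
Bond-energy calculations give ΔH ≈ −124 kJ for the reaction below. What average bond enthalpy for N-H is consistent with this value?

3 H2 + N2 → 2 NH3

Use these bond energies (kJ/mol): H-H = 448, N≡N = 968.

Let D be the N-H bond energy.
Σ(broken) = 3×448 + 1×968 = 2312
Σ(formed) = 6×D = 6D
ΔH = Σ(broken) − Σ(formed) = (2312) − (6D) = +2312 − 6D
Setting this equal to −124 kJ gives 6D = 2436, so D = 406 kJ/mol.

D(N-H) ≈ 406 kJ/mol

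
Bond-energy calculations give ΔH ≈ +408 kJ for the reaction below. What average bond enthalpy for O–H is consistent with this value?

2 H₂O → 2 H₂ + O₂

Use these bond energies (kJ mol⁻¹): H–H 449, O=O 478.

D(O–H) ≈ 446 kJ/mol

Let D be the O–H bond energy.
Σ(broken) = 4×D = 4D
Σ(formed) = 2×449 + 1×478 = 1376
ΔH = Σ(broken) − Σ(formed) = (4D) − (1376) = −1376 + 4D
Setting this equal to +408 kJ gives 4D = 1784, so D = 446 kJ/mol.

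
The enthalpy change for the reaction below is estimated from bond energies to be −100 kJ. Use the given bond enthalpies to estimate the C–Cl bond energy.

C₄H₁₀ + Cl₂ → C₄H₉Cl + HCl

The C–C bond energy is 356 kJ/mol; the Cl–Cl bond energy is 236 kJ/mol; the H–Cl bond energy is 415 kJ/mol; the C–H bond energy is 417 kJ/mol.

D(C–Cl) ≈ 338 kJ/mol

Let D be the C–Cl bond energy.
Σ(broken) = 3×356 + 10×417 + 1×236 = 5474
Σ(formed) = 3×356 + 1×D + 9×417 + 1×415 = 5236 + D
ΔH = Σ(broken) − Σ(formed) = (5474) − (5236 + D) = +238 − D
Setting this equal to −100 kJ gives D = 338 kJ/mol.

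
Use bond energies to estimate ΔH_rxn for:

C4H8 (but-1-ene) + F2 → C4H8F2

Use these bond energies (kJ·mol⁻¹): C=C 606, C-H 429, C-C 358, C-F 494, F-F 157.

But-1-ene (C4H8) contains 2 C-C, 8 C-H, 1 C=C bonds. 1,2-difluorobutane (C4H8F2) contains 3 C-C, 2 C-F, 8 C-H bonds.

Bonds broken (reactants):
  C-C: 2 × 358 = 716
  C-H: 8 × 429 = 3432
  C=C: 1 × 606 = 606
  F-F: 1 × 157 = 157
  Σ(broken) = 4911 kJ
Bonds formed (products):
  C-C: 3 × 358 = 1074
  C-F: 2 × 494 = 988
  C-H: 8 × 429 = 3432
  Σ(formed) = 5494 kJ
ΔH = Σ(broken) − Σ(formed) = 4911 − 5494 = −583 kJ

ΔH ≈ −583 kJ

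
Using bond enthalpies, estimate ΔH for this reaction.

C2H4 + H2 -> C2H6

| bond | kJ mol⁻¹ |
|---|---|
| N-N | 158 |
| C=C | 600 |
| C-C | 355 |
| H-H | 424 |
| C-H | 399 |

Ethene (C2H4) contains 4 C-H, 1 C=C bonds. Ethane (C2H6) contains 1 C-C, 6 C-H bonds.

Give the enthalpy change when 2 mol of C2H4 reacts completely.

ΔH = −258 kJ

Bonds broken (reactants):
  C-H: 4 × 399 = 1596
  C=C: 1 × 600 = 600
  H-H: 1 × 424 = 424
  Σ(broken) = 2620 kJ
Bonds formed (products):
  C-C: 1 × 355 = 355
  C-H: 6 × 399 = 2394
  Σ(formed) = 2749 kJ
ΔH = Σ(broken) − Σ(formed) = 2620 − 2749 = −129 kJ
For 2× the reaction as written: 2 × (−129) = −258 kJ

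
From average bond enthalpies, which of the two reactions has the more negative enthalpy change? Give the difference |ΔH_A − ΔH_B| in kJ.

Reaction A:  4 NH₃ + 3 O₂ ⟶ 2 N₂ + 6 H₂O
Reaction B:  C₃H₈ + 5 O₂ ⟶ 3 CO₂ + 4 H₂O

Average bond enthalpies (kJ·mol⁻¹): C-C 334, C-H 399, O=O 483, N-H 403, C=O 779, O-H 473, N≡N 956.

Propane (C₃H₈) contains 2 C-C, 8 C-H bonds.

Reaction A:
  Bonds broken (reactants):
    N-H: 12 × 403 = 4836
    O=O: 3 × 483 = 1449
    Σ(broken) = 6285 kJ
  Bonds formed (products):
    N≡N: 2 × 956 = 1912
    O-H: 12 × 473 = 5676
    Σ(formed) = 7588 kJ
  ΔH_A = 6285 − 7588 = −1303 kJ
Reaction B:
  Bonds broken (reactants):
    C-C: 2 × 334 = 668
    C-H: 8 × 399 = 3192
    O=O: 5 × 483 = 2415
    Σ(broken) = 6275 kJ
  Bonds formed (products):
    C=O: 6 × 779 = 4674
    O-H: 8 × 473 = 3784
    Σ(formed) = 8458 kJ
  ΔH_B = 6275 − 8458 = −2183 kJ
ΔH_A − ΔH_B = +880 kJ, so reaction B has the more negative ΔH; |ΔH_A − ΔH_B| = 880 kJ.

Reaction B, by 880 kJ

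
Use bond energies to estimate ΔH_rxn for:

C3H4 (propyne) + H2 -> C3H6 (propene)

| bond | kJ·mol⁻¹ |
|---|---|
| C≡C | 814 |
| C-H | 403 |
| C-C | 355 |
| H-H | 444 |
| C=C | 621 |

Bonds broken (reactants):
  C≡C: 1 × 814 = 814
  C-C: 1 × 355 = 355
  C-H: 4 × 403 = 1612
  H-H: 1 × 444 = 444
  Σ(broken) = 3225 kJ
Bonds formed (products):
  C-C: 1 × 355 = 355
  C-H: 6 × 403 = 2418
  C=C: 1 × 621 = 621
  Σ(formed) = 3394 kJ
ΔH = Σ(broken) − Σ(formed) = 3225 − 3394 = −169 kJ

ΔH ≈ −169 kJ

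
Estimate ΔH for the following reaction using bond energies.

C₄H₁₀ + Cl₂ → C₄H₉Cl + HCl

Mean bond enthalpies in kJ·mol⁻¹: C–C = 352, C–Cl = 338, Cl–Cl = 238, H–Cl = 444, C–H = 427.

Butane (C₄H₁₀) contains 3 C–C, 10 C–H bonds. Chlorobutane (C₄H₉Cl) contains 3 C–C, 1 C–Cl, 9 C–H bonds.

Bonds broken (reactants):
  C–C: 3 × 352 = 1056
  C–H: 10 × 427 = 4270
  Cl–Cl: 1 × 238 = 238
  Σ(broken) = 5564 kJ
Bonds formed (products):
  C–C: 3 × 352 = 1056
  C–Cl: 1 × 338 = 338
  C–H: 9 × 427 = 3843
  H–Cl: 1 × 444 = 444
  Σ(formed) = 5681 kJ
ΔH = Σ(broken) − Σ(formed) = 5564 − 5681 = −117 kJ

ΔH ≈ −117 kJ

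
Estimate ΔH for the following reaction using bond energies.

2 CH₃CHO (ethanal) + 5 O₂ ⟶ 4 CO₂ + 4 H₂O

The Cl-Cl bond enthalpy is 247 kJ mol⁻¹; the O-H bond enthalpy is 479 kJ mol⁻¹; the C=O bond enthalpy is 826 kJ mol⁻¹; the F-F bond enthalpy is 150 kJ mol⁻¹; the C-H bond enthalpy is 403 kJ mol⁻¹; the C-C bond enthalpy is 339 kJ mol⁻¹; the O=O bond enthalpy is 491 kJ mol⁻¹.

Bonds broken (reactants):
  C-C: 2 × 339 = 678
  C-H: 8 × 403 = 3224
  C=O: 2 × 826 = 1652
  O=O: 5 × 491 = 2455
  Σ(broken) = 8009 kJ
Bonds formed (products):
  C=O: 8 × 826 = 6608
  O-H: 8 × 479 = 3832
  Σ(formed) = 10440 kJ
ΔH = Σ(broken) − Σ(formed) = 8009 − 10440 = −2431 kJ

ΔH ≈ −2431 kJ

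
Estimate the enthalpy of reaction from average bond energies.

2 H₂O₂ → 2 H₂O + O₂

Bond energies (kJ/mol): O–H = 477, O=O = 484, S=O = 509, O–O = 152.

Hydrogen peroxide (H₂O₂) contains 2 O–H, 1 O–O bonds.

Bonds broken (reactants):
  O–H: 4 × 477 = 1908
  O–O: 2 × 152 = 304
  Σ(broken) = 2212 kJ
Bonds formed (products):
  O–H: 4 × 477 = 1908
  O=O: 1 × 484 = 484
  Σ(formed) = 2392 kJ
ΔH = Σ(broken) − Σ(formed) = 2212 − 2392 = −180 kJ

ΔH ≈ −180 kJ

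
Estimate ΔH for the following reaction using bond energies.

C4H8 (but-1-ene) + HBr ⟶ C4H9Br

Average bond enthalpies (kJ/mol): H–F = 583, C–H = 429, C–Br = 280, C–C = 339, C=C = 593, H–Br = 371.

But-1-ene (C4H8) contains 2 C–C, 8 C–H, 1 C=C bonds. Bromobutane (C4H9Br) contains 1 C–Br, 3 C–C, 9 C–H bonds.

Bonds broken (reactants):
  C–C: 2 × 339 = 678
  C–H: 8 × 429 = 3432
  C=C: 1 × 593 = 593
  H–Br: 1 × 371 = 371
  Σ(broken) = 5074 kJ
Bonds formed (products):
  C–Br: 1 × 280 = 280
  C–C: 3 × 339 = 1017
  C–H: 9 × 429 = 3861
  Σ(formed) = 5158 kJ
ΔH = Σ(broken) − Σ(formed) = 5074 − 5158 = −84 kJ

ΔH ≈ −84 kJ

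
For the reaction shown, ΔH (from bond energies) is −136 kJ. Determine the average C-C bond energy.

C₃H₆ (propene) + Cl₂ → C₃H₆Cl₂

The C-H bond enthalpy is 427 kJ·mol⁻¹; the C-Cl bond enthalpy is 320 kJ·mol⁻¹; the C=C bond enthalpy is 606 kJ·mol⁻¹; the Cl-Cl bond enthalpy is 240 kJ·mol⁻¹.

Let D be the C-C bond energy.
Σ(broken) = 1×D + 6×427 + 1×606 + 1×240 = 3408 + D
Σ(formed) = 2×D + 2×320 + 6×427 = 3202 + 2D
ΔH = Σ(broken) − Σ(formed) = (3408 + D) − (3202 + 2D) = +206 − D
Setting this equal to −136 kJ gives D = 342 kJ/mol.

D(C-C) ≈ 342 kJ/mol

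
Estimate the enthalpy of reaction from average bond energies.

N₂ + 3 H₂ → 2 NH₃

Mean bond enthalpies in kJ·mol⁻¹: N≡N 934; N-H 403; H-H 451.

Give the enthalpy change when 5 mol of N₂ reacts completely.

ΔH = −655 kJ

Bonds broken (reactants):
  H-H: 3 × 451 = 1353
  N≡N: 1 × 934 = 934
  Σ(broken) = 2287 kJ
Bonds formed (products):
  N-H: 6 × 403 = 2418
  Σ(formed) = 2418 kJ
ΔH = Σ(broken) − Σ(formed) = 2287 − 2418 = −131 kJ
For 5× the reaction as written: 5 × (−131) = −655 kJ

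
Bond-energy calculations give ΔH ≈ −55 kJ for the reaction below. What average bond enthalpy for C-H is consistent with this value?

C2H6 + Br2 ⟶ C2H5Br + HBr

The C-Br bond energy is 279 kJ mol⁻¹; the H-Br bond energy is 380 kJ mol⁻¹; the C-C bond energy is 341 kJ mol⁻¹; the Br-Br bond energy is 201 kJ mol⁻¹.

Let D be the C-H bond energy.
Σ(broken) = 1×201 + 1×341 + 6×D = 542 + 6D
Σ(formed) = 1×279 + 1×341 + 5×D + 1×380 = 1000 + 5D
ΔH = Σ(broken) − Σ(formed) = (542 + 6D) − (1000 + 5D) = −458 + D
Setting this equal to −55 kJ gives D = 403 kJ/mol.

D(C-H) ≈ 403 kJ/mol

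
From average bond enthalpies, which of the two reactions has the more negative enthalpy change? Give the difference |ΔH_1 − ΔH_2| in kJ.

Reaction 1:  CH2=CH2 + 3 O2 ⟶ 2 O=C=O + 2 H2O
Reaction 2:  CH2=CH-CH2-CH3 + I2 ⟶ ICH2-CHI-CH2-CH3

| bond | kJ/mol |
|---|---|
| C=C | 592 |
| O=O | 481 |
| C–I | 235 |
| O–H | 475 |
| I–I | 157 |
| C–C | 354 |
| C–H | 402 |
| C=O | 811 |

Reaction 1, by 1426 kJ

Reaction 1:
  Bonds broken (reactants):
    C–H: 4 × 402 = 1608
    C=C: 1 × 592 = 592
    O=O: 3 × 481 = 1443
    Σ(broken) = 3643 kJ
  Bonds formed (products):
    C=O: 4 × 811 = 3244
    O–H: 4 × 475 = 1900
    Σ(formed) = 5144 kJ
  ΔH_1 = 3643 − 5144 = −1501 kJ
Reaction 2:
  Bonds broken (reactants):
    C–C: 2 × 354 = 708
    C–H: 8 × 402 = 3216
    C=C: 1 × 592 = 592
    I–I: 1 × 157 = 157
    Σ(broken) = 4673 kJ
  Bonds formed (products):
    C–C: 3 × 354 = 1062
    C–H: 8 × 402 = 3216
    C–I: 2 × 235 = 470
    Σ(formed) = 4748 kJ
  ΔH_2 = 4673 − 4748 = −75 kJ
ΔH_1 − ΔH_2 = −1426 kJ, so reaction 1 has the more negative ΔH; |ΔH_1 − ΔH_2| = 1426 kJ.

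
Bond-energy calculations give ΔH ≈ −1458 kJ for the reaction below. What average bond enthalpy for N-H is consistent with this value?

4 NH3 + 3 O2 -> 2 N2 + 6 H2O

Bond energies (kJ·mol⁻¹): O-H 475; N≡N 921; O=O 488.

D(N-H) ≈ 385 kJ/mol

Let D be the N-H bond energy.
Σ(broken) = 12×D + 3×488 = 1464 + 12D
Σ(formed) = 2×921 + 12×475 = 7542
ΔH = Σ(broken) − Σ(formed) = (1464 + 12D) − (7542) = −6078 + 12D
Setting this equal to −1458 kJ gives 12D = 4620, so D = 385 kJ/mol.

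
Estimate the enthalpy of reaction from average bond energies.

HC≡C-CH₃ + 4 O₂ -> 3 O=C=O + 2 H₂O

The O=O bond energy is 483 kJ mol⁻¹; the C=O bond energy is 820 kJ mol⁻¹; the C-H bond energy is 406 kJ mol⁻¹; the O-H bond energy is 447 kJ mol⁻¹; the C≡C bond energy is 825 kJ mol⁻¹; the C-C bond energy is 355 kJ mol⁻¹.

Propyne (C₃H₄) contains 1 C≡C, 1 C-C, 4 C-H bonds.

Bonds broken (reactants):
  C≡C: 1 × 825 = 825
  C-C: 1 × 355 = 355
  C-H: 4 × 406 = 1624
  O=O: 4 × 483 = 1932
  Σ(broken) = 4736 kJ
Bonds formed (products):
  C=O: 6 × 820 = 4920
  O-H: 4 × 447 = 1788
  Σ(formed) = 6708 kJ
ΔH = Σ(broken) − Σ(formed) = 4736 − 6708 = −1972 kJ

ΔH ≈ −1972 kJ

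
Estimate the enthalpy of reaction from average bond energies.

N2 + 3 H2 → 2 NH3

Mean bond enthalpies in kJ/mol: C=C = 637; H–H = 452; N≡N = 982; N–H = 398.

Bonds broken (reactants):
  H–H: 3 × 452 = 1356
  N≡N: 1 × 982 = 982
  Σ(broken) = 2338 kJ
Bonds formed (products):
  N–H: 6 × 398 = 2388
  Σ(formed) = 2388 kJ
ΔH = Σ(broken) − Σ(formed) = 2338 − 2388 = −50 kJ

ΔH ≈ −50 kJ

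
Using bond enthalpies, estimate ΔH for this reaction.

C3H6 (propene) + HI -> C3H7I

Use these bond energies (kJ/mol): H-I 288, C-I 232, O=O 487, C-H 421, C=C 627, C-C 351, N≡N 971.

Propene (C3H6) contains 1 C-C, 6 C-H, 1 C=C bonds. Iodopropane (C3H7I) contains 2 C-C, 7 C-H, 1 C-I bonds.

Bonds broken (reactants):
  C-C: 1 × 351 = 351
  C-H: 6 × 421 = 2526
  C=C: 1 × 627 = 627
  H-I: 1 × 288 = 288
  Σ(broken) = 3792 kJ
Bonds formed (products):
  C-C: 2 × 351 = 702
  C-H: 7 × 421 = 2947
  C-I: 1 × 232 = 232
  Σ(formed) = 3881 kJ
ΔH = Σ(broken) − Σ(formed) = 3792 − 3881 = −89 kJ

ΔH ≈ −89 kJ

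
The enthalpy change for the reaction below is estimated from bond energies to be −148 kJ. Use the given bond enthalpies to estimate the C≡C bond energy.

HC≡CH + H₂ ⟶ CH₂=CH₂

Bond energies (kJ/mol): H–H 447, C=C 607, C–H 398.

Let D be the C≡C bond energy.
Σ(broken) = 1×D + 2×398 + 1×447 = 1243 + D
Σ(formed) = 4×398 + 1×607 = 2199
ΔH = Σ(broken) − Σ(formed) = (1243 + D) − (2199) = −956 + D
Setting this equal to −148 kJ gives D = 808 kJ/mol.

D(C≡C) ≈ 808 kJ/mol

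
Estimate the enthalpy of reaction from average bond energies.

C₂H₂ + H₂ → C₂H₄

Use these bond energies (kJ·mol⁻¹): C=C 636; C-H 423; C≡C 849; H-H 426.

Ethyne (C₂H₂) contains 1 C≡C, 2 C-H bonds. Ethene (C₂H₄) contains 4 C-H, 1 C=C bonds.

Bonds broken (reactants):
  C≡C: 1 × 849 = 849
  C-H: 2 × 423 = 846
  H-H: 1 × 426 = 426
  Σ(broken) = 2121 kJ
Bonds formed (products):
  C-H: 4 × 423 = 1692
  C=C: 1 × 636 = 636
  Σ(formed) = 2328 kJ
ΔH = Σ(broken) − Σ(formed) = 2121 − 2328 = −207 kJ

ΔH ≈ −207 kJ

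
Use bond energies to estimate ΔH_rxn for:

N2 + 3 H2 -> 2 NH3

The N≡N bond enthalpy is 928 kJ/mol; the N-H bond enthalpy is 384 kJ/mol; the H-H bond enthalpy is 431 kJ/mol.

ΔH ≈ −83 kJ

Bonds broken (reactants):
  H-H: 3 × 431 = 1293
  N≡N: 1 × 928 = 928
  Σ(broken) = 2221 kJ
Bonds formed (products):
  N-H: 6 × 384 = 2304
  Σ(formed) = 2304 kJ
ΔH = Σ(broken) − Σ(formed) = 2221 − 2304 = −83 kJ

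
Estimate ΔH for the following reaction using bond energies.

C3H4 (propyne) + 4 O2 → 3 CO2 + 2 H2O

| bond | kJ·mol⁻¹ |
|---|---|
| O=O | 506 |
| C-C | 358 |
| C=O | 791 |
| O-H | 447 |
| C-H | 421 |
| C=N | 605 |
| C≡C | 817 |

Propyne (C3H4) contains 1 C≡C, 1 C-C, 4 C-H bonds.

ΔH ≈ −1651 kJ

Bonds broken (reactants):
  C≡C: 1 × 817 = 817
  C-C: 1 × 358 = 358
  C-H: 4 × 421 = 1684
  O=O: 4 × 506 = 2024
  Σ(broken) = 4883 kJ
Bonds formed (products):
  C=O: 6 × 791 = 4746
  O-H: 4 × 447 = 1788
  Σ(formed) = 6534 kJ
ΔH = Σ(broken) − Σ(formed) = 4883 − 6534 = −1651 kJ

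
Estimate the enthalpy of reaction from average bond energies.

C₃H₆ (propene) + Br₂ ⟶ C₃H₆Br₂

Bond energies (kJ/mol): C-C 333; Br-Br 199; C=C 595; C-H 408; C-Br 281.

Bonds broken (reactants):
  Br-Br: 1 × 199 = 199
  C-C: 1 × 333 = 333
  C-H: 6 × 408 = 2448
  C=C: 1 × 595 = 595
  Σ(broken) = 3575 kJ
Bonds formed (products):
  C-Br: 2 × 281 = 562
  C-C: 2 × 333 = 666
  C-H: 6 × 408 = 2448
  Σ(formed) = 3676 kJ
ΔH = Σ(broken) − Σ(formed) = 3575 − 3676 = −101 kJ

ΔH ≈ −101 kJ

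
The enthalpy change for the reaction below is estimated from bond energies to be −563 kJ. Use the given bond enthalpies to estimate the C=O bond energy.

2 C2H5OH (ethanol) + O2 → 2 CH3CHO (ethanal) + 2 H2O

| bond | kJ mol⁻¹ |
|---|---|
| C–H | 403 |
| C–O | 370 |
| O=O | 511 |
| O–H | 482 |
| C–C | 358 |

Let D be the C=O bond energy.
Σ(broken) = 2×358 + 10×403 + 2×370 + 2×482 + 1×511 = 6961
Σ(formed) = 2×358 + 8×403 + 2×D + 4×482 = 5868 + 2D
ΔH = Σ(broken) − Σ(formed) = (6961) − (5868 + 2D) = +1093 − 2D
Setting this equal to −563 kJ gives 2D = 1656, so D = 828 kJ/mol.

D(C=O) ≈ 828 kJ/mol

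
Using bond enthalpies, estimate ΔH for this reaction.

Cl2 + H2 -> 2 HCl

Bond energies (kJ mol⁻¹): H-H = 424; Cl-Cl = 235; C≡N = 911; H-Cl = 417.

ΔH ≈ −175 kJ

Bonds broken (reactants):
  Cl-Cl: 1 × 235 = 235
  H-H: 1 × 424 = 424
  Σ(broken) = 659 kJ
Bonds formed (products):
  H-Cl: 2 × 417 = 834
  Σ(formed) = 834 kJ
ΔH = Σ(broken) − Σ(formed) = 659 − 834 = −175 kJ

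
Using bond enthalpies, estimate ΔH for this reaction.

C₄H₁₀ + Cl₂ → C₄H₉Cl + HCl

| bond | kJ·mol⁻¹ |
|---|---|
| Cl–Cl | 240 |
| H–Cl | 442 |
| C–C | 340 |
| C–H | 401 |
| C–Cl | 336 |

ΔH ≈ −137 kJ

Bonds broken (reactants):
  C–C: 3 × 340 = 1020
  C–H: 10 × 401 = 4010
  Cl–Cl: 1 × 240 = 240
  Σ(broken) = 5270 kJ
Bonds formed (products):
  C–C: 3 × 340 = 1020
  C–Cl: 1 × 336 = 336
  C–H: 9 × 401 = 3609
  H–Cl: 1 × 442 = 442
  Σ(formed) = 5407 kJ
ΔH = Σ(broken) − Σ(formed) = 5270 − 5407 = −137 kJ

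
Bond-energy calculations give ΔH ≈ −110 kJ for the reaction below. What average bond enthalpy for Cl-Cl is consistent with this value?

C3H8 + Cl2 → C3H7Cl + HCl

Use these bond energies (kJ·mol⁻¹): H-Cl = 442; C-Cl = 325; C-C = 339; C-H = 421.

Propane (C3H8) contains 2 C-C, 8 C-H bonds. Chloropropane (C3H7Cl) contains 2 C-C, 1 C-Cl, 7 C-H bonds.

Let D be the Cl-Cl bond energy.
Σ(broken) = 2×339 + 8×421 + 1×D = 4046 + D
Σ(formed) = 2×339 + 1×325 + 7×421 + 1×442 = 4392
ΔH = Σ(broken) − Σ(formed) = (4046 + D) − (4392) = −346 + D
Setting this equal to −110 kJ gives D = 236 kJ/mol.

D(Cl-Cl) ≈ 236 kJ/mol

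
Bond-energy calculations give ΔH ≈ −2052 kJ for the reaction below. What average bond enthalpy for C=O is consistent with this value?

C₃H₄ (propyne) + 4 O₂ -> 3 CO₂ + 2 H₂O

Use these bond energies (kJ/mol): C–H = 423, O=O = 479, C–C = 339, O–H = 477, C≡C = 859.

Let D be the C=O bond energy.
Σ(broken) = 1×859 + 1×339 + 4×423 + 4×479 = 4806
Σ(formed) = 6×D + 4×477 = 1908 + 6D
ΔH = Σ(broken) − Σ(formed) = (4806) − (1908 + 6D) = +2898 − 6D
Setting this equal to −2052 kJ gives 6D = 4950, so D = 825 kJ/mol.

D(C=O) ≈ 825 kJ/mol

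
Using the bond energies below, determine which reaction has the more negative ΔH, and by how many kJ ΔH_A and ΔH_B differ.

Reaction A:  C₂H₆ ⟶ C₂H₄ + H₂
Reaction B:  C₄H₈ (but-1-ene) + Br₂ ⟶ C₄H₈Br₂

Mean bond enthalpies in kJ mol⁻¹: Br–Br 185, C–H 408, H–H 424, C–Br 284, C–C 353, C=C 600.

Reaction B, by 281 kJ

Reaction A:
  Bonds broken (reactants):
    C–C: 1 × 353 = 353
    C–H: 6 × 408 = 2448
    Σ(broken) = 2801 kJ
  Bonds formed (products):
    C–H: 4 × 408 = 1632
    C=C: 1 × 600 = 600
    H–H: 1 × 424 = 424
    Σ(formed) = 2656 kJ
  ΔH_A = 2801 − 2656 = +145 kJ
Reaction B:
  Bonds broken (reactants):
    Br–Br: 1 × 185 = 185
    C–C: 2 × 353 = 706
    C–H: 8 × 408 = 3264
    C=C: 1 × 600 = 600
    Σ(broken) = 4755 kJ
  Bonds formed (products):
    C–Br: 2 × 284 = 568
    C–C: 3 × 353 = 1059
    C–H: 8 × 408 = 3264
    Σ(formed) = 4891 kJ
  ΔH_B = 4755 − 4891 = −136 kJ
ΔH_A − ΔH_B = +281 kJ, so reaction B has the more negative ΔH; |ΔH_A − ΔH_B| = 281 kJ.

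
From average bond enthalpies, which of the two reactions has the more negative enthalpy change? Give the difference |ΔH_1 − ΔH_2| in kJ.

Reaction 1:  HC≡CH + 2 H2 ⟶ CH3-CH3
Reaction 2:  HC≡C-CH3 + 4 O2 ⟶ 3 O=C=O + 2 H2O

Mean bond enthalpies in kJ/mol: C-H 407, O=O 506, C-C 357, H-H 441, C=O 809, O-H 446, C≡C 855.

Reaction 2, by 1526 kJ

Reaction 1:
  Bonds broken (reactants):
    C≡C: 1 × 855 = 855
    C-H: 2 × 407 = 814
    H-H: 2 × 441 = 882
    Σ(broken) = 2551 kJ
  Bonds formed (products):
    C-C: 1 × 357 = 357
    C-H: 6 × 407 = 2442
    Σ(formed) = 2799 kJ
  ΔH_1 = 2551 − 2799 = −248 kJ
Reaction 2:
  Bonds broken (reactants):
    C≡C: 1 × 855 = 855
    C-C: 1 × 357 = 357
    C-H: 4 × 407 = 1628
    O=O: 4 × 506 = 2024
    Σ(broken) = 4864 kJ
  Bonds formed (products):
    C=O: 6 × 809 = 4854
    O-H: 4 × 446 = 1784
    Σ(formed) = 6638 kJ
  ΔH_2 = 4864 − 6638 = −1774 kJ
ΔH_1 − ΔH_2 = +1526 kJ, so reaction 2 has the more negative ΔH; |ΔH_1 − ΔH_2| = 1526 kJ.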